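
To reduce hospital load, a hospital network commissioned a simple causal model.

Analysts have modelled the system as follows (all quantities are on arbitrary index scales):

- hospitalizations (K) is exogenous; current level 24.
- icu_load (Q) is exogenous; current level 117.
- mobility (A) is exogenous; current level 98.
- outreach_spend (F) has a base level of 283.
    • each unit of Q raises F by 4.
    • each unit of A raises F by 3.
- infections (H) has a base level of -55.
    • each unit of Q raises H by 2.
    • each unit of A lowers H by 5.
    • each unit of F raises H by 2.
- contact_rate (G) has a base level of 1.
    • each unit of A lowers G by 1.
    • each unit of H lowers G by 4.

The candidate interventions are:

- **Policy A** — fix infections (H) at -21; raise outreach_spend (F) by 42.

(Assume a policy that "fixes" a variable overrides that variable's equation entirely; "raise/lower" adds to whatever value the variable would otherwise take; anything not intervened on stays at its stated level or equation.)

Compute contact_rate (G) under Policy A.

Policy A (H := -21, F + 42):
  Q = 117
  A = 98
  F = 283 + 4·117 + 3·98 (+42 from intervention) = 1087
  H = -21
  G = 1 − 98 − 4·(-21) = -13

-13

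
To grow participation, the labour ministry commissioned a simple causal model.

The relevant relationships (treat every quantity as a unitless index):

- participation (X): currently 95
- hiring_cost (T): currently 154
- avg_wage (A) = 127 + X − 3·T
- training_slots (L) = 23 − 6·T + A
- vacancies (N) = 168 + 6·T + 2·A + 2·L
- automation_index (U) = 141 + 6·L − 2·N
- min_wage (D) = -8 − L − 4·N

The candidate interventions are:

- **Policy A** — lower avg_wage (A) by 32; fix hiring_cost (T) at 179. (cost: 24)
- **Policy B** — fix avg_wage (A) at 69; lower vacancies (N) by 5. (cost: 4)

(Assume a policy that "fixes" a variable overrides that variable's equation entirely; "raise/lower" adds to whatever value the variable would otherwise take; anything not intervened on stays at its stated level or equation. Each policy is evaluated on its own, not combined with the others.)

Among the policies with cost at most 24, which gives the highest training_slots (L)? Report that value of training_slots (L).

-832

Policy A (A − 32, T := 179):
  X = 95
  T = 179
  A = 127 + 95 − 3·179 (−32 from intervention) = -347
  L = 23 − 6·179 + (-347) = -1398
Policy B (A := 69, N − 5):
  X = 95
  T = 154
  A = 69
  L = 23 − 6·154 + 69 = -832
Comparing — Policy A: L=-1398, Policy B: L=-832. Highest is -832 (Policy B).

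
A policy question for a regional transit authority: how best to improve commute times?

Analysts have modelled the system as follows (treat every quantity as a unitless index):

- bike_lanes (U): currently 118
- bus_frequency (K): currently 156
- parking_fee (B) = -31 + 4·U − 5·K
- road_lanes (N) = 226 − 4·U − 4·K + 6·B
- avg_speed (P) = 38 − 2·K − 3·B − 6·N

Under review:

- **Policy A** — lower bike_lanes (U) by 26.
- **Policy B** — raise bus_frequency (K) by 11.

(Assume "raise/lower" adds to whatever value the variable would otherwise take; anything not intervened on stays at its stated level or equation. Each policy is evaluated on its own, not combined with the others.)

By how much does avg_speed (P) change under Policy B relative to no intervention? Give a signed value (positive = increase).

Baseline:
  U = 118
  K = 156
  B = -31 + 4·118 − 5·156 = -339
  N = 226 − 4·118 − 4·156 + 6·(-339) = -2904
  P = 38 − 2·156 − 3·(-339) − 6·(-2904) = 18167
Policy B (K + 11):
  U = 118
  K = 156 + 11 = 167
  B = -31 + 4·118 − 5·167 = -394
  N = 226 − 4·118 − 4·167 + 6·(-394) = -3278
  P = 38 − 2·167 − 3·(-394) − 6·(-3278) = 20554
Change in P: 20554 − 18167 = 2387

2387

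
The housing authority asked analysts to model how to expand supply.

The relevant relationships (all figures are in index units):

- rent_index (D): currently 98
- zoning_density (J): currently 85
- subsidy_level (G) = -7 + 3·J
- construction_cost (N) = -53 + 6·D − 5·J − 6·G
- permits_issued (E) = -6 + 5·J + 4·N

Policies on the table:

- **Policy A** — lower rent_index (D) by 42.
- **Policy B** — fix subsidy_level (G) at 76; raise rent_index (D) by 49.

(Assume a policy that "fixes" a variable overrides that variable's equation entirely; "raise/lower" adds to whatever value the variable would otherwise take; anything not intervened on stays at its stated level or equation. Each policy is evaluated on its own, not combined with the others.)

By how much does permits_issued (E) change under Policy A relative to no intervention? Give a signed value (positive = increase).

-1008

Baseline:
  D = 98
  J = 85
  G = -7 + 3·85 = 248
  N = -53 + 6·98 − 5·85 − 6·248 = -1378
  E = -6 + 5·85 + 4·(-1378) = -5093
Policy A (D − 42):
  D = 98 − 42 = 56
  J = 85
  G = -7 + 3·85 = 248
  N = -53 + 6·56 − 5·85 − 6·248 = -1630
  E = -6 + 5·85 + 4·(-1630) = -6101
Change in E: -6101 − (-5093) = -1008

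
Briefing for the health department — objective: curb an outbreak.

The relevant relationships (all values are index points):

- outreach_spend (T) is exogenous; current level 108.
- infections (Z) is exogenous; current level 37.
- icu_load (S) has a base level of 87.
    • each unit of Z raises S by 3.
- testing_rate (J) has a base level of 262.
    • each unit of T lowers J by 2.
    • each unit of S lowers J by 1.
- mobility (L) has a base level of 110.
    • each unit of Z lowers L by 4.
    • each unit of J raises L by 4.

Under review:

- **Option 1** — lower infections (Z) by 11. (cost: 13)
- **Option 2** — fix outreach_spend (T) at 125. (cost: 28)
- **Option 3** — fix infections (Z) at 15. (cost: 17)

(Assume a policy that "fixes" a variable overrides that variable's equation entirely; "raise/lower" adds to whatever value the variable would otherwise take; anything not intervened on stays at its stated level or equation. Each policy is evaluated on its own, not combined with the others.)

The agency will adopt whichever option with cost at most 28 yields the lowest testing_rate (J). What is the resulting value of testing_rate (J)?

-186

Option 1 (Z − 11):
  T = 108
  Z = 37 − 11 = 26
  S = 87 + 3·26 = 165
  J = 262 − 2·108 − 165 = -119
Option 2 (T := 125):
  T = 125
  Z = 37
  S = 87 + 3·37 = 198
  J = 262 − 2·125 − 198 = -186
Option 3 (Z := 15):
  T = 108
  Z = 15
  S = 87 + 3·15 = 132
  J = 262 − 2·108 − 132 = -86
Comparing — Option 1: J=-119, Option 2: J=-186, Option 3: J=-86. Lowest is -186 (Option 2).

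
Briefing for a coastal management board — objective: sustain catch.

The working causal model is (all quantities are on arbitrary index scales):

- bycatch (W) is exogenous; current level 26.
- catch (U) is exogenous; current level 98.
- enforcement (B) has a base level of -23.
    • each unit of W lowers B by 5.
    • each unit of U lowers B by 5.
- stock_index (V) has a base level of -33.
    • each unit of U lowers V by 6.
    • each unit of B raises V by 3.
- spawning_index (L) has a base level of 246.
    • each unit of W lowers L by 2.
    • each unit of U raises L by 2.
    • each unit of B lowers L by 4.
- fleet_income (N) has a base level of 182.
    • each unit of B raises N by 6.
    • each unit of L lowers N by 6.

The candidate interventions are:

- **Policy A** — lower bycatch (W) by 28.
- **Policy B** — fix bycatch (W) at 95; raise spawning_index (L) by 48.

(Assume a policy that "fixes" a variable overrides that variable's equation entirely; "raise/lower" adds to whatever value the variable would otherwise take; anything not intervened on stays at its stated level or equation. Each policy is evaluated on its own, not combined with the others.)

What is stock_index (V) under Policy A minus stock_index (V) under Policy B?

1455

Policy A (W − 28):
  W = 26 − 28 = -2
  U = 98
  B = -23 − 5·(-2) − 5·98 = -503
  V = -33 − 6·98 + 3·(-503) = -2130
Policy B (W := 95, L + 48):
  W = 95
  U = 98
  B = -23 − 5·95 − 5·98 = -988
  V = -33 − 6·98 + 3·(-988) = -3585
V: -2130 − (-3585) = 1455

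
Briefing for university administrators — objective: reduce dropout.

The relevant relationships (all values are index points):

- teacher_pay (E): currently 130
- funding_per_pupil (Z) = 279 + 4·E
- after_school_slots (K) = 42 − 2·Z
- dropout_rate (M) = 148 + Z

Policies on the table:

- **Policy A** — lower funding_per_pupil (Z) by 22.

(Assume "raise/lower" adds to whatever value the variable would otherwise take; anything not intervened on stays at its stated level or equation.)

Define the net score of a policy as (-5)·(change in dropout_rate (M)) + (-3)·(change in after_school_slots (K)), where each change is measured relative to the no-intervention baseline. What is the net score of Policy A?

-22

Baseline:
  E = 130
  Z = 279 + 4·130 = 799
  K = 42 − 2·799 = -1556
  M = 148 + 799 = 947
Policy A (Z − 22):
  E = 130
  Z = 279 + 4·130 (−22 from intervention) = 777
  K = 42 − 2·777 = -1512
  M = 148 + 777 = 925
ΔM = 925 − 947 = -22; ΔK = -1512 − (-1556) = 44
Score = (-5)·(-22) + (-3)·44 = -22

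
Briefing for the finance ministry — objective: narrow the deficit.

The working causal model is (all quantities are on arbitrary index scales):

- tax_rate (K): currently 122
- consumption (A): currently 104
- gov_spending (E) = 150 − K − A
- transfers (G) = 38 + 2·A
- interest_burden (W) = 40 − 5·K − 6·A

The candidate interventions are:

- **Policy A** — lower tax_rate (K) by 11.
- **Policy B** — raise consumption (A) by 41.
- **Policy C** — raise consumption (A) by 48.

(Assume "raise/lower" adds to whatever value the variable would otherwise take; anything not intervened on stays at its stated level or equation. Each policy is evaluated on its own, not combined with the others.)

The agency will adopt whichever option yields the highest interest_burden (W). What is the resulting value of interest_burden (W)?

Policy A (K − 11):
  K = 122 − 11 = 111
  A = 104
  W = 40 − 5·111 − 6·104 = -1139
Policy B (A + 41):
  K = 122
  A = 104 + 41 = 145
  W = 40 − 5·122 − 6·145 = -1440
Policy C (A + 48):
  K = 122
  A = 104 + 48 = 152
  W = 40 − 5·122 − 6·152 = -1482
Comparing — Policy A: W=-1139, Policy B: W=-1440, Policy C: W=-1482. Highest is -1139 (Policy A).

-1139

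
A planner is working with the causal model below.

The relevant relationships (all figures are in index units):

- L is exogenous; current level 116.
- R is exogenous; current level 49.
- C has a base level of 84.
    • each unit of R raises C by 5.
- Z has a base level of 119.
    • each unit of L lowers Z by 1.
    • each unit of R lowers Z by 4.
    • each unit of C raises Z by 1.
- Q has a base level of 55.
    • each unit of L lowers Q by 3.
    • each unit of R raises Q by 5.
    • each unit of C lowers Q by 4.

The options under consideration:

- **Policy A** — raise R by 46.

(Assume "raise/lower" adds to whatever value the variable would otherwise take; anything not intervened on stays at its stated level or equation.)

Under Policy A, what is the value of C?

559

Policy A (R + 46):
  R = 49 + 46 = 95
  C = 84 + 5·95 = 559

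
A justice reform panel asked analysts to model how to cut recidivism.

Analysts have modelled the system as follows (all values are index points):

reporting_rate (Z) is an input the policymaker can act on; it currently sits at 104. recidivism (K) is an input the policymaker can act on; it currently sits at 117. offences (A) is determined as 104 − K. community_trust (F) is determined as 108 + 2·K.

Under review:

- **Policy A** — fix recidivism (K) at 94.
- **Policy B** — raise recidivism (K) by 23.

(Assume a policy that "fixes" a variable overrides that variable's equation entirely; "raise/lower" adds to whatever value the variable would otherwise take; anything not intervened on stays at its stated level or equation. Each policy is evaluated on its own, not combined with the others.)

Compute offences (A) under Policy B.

-36

Policy B (K + 23):
  K = 117 + 23 = 140
  A = 104 − 140 = -36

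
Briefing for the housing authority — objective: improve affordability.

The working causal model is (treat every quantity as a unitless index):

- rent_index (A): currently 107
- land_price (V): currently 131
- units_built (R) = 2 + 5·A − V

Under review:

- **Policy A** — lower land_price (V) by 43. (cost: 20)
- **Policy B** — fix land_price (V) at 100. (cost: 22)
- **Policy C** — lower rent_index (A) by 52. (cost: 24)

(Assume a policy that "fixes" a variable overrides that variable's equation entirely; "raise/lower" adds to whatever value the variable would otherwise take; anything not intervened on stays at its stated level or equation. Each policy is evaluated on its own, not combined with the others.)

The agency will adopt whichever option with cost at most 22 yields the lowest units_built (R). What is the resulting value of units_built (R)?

Policy A (V − 43):
  A = 107
  V = 131 − 43 = 88
  R = 2 + 5·107 − 88 = 449
Policy B (V := 100):
  A = 107
  V = 100
  R = 2 + 5·107 − 100 = 437
Comparing — Policy A: R=449, Policy B: R=437. Lowest is 437 (Policy B).

437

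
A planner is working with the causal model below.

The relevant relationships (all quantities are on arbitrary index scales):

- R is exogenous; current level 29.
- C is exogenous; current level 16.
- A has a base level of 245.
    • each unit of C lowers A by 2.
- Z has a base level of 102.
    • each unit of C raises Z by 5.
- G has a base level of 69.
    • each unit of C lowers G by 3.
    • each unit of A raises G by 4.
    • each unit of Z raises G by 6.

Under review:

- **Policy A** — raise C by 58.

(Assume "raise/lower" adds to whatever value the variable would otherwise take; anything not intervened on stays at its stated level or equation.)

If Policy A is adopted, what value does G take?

3067

Policy A (C + 58):
  C = 16 + 58 = 74
  A = 245 − 2·74 = 97
  Z = 102 + 5·74 = 472
  G = 69 − 3·74 + 4·97 + 6·472 = 3067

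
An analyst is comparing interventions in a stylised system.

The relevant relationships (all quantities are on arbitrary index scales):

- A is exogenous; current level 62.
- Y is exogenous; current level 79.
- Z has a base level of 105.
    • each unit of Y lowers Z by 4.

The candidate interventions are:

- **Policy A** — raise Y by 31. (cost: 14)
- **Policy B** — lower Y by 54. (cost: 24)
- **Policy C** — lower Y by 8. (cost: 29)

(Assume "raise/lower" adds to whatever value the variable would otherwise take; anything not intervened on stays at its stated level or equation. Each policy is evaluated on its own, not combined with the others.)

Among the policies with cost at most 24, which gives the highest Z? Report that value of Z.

5

Policy A (Y + 31):
  Y = 79 + 31 = 110
  Z = 105 − 4·110 = -335
Policy B (Y − 54):
  Y = 79 − 54 = 25
  Z = 105 − 4·25 = 5
Comparing — Policy A: Z=-335, Policy B: Z=5. Highest is 5 (Policy B).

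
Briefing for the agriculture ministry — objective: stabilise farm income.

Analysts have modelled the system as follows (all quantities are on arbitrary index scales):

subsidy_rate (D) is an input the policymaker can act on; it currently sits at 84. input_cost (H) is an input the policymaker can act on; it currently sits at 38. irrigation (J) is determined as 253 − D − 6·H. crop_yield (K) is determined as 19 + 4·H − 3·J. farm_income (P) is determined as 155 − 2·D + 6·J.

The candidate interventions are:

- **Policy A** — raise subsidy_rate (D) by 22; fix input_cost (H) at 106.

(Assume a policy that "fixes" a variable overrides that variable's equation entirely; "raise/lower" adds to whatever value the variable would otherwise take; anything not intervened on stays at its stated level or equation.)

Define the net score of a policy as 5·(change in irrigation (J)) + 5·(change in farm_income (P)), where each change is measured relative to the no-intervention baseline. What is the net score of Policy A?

-15270

Baseline:
  D = 84
  H = 38
  J = 253 − 84 − 6·38 = -59
  P = 155 − 2·84 + 6·(-59) = -367
Policy A (D + 22, H := 106):
  D = 84 + 22 = 106
  H = 106
  J = 253 − 106 − 6·106 = -489
  P = 155 − 2·106 + 6·(-489) = -2991
ΔJ = -489 − (-59) = -430; ΔP = -2991 − (-367) = -2624
Score = 5·(-430) + 5·(-2624) = -15270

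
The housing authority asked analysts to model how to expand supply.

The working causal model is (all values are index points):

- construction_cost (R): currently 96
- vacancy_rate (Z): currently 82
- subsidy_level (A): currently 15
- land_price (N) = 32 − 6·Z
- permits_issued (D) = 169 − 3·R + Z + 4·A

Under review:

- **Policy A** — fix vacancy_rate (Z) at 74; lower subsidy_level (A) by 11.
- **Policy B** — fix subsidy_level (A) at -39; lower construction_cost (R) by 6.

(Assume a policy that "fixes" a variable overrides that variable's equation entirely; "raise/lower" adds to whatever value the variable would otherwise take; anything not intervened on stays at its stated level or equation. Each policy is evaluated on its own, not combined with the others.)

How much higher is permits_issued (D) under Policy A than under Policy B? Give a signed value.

Policy A (Z := 74, A − 11):
  R = 96
  Z = 74
  A = 15 − 11 = 4
  D = 169 − 3·96 + 74 + 4·4 = -29
Policy B (A := -39, R − 6):
  R = 96 − 6 = 90
  Z = 82
  A = -39
  D = 169 − 3·90 + 82 + 4·(-39) = -175
D: -29 − (-175) = 146

146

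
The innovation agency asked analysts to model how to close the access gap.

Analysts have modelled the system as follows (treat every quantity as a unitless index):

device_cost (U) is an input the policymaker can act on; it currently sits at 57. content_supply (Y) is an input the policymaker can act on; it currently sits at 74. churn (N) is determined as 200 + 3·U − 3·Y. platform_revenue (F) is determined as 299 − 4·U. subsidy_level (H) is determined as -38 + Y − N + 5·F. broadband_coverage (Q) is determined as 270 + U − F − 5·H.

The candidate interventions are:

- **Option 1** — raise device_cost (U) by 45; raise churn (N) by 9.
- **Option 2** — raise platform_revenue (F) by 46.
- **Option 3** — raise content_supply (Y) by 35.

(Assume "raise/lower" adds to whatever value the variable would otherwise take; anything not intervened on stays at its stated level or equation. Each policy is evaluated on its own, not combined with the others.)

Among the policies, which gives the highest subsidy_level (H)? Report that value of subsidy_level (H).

Option 1 (U + 45, N + 9):
  U = 57 + 45 = 102
  Y = 74
  N = 200 + 3·102 − 3·74 (+9 from intervention) = 293
  F = 299 − 4·102 = -109
  H = -38 + 74 − 293 + 5·(-109) = -802
Option 2 (F + 46):
  U = 57
  Y = 74
  N = 200 + 3·57 − 3·74 = 149
  F = 299 − 4·57 (+46 from intervention) = 117
  H = -38 + 74 − 149 + 5·117 = 472
Option 3 (Y + 35):
  U = 57
  Y = 74 + 35 = 109
  N = 200 + 3·57 − 3·109 = 44
  F = 299 − 4·57 = 71
  H = -38 + 109 − 44 + 5·71 = 382
Comparing — Option 1: H=-802, Option 2: H=472, Option 3: H=382. Highest is 472 (Option 2).

472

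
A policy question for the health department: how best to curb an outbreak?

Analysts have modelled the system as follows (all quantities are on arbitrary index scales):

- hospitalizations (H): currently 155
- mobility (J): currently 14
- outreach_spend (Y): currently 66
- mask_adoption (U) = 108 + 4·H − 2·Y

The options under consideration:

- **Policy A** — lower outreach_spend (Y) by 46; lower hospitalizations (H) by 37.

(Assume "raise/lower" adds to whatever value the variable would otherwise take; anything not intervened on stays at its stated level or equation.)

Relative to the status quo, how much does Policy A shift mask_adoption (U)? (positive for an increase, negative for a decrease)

-56

Baseline:
  H = 155
  Y = 66
  U = 108 + 4·155 − 2·66 = 596
Policy A (Y − 46, H − 37):
  H = 155 − 37 = 118
  Y = 66 − 46 = 20
  U = 108 + 4·118 − 2·20 = 540
Change in U: 540 − 596 = -56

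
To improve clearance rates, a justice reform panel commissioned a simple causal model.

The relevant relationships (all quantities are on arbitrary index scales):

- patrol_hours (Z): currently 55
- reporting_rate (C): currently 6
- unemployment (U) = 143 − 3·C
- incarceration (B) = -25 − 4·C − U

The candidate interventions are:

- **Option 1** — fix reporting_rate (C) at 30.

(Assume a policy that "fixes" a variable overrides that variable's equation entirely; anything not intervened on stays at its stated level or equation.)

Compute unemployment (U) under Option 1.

Option 1 (C := 30):
  C = 30
  U = 143 − 3·30 = 53

53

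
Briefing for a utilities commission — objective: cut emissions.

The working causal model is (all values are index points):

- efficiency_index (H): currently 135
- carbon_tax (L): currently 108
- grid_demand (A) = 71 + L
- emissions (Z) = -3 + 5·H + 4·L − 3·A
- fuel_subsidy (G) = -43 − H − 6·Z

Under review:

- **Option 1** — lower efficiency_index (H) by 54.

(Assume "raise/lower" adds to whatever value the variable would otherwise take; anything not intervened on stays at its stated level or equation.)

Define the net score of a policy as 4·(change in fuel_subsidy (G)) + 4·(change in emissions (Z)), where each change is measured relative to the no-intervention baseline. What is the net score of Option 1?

5616

Baseline:
  H = 135
  L = 108
  A = 71 + 108 = 179
  Z = -3 + 5·135 + 4·108 − 3·179 = 567
  G = -43 − 135 − 6·567 = -3580
Option 1 (H − 54):
  H = 135 − 54 = 81
  L = 108
  A = 71 + 108 = 179
  Z = -3 + 5·81 + 4·108 − 3·179 = 297
  G = -43 − 81 − 6·297 = -1906
ΔG = -1906 − (-3580) = 1674; ΔZ = 297 − 567 = -270
Score = 4·1674 + 4·(-270) = 5616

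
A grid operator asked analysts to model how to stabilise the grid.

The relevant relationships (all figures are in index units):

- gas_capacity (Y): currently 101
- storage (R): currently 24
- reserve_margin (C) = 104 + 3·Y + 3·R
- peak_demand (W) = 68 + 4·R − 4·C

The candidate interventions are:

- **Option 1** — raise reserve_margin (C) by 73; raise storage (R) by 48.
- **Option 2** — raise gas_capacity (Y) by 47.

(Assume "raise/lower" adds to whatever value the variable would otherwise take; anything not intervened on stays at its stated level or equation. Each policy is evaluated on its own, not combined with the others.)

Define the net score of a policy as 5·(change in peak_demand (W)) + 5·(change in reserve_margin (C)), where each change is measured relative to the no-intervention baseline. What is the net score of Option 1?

Baseline:
  Y = 101
  R = 24
  C = 104 + 3·101 + 3·24 = 479
  W = 68 + 4·24 − 4·479 = -1752
Option 1 (C + 73, R + 48):
  Y = 101
  R = 24 + 48 = 72
  C = 104 + 3·101 + 3·72 (+73 from intervention) = 696
  W = 68 + 4·72 − 4·696 = -2428
ΔW = -2428 − (-1752) = -676; ΔC = 696 − 479 = 217
Score = 5·(-676) + 5·217 = -2295

-2295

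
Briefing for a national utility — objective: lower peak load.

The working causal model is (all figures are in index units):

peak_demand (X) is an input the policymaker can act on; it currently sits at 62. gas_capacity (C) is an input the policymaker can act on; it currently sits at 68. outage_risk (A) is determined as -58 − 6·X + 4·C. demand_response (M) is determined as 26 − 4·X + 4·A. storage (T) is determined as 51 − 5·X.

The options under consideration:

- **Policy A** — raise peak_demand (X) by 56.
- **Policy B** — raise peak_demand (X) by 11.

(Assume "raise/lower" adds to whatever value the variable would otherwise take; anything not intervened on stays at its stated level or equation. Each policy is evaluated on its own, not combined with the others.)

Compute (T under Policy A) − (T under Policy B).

Policy A (X + 56):
  X = 62 + 56 = 118
  T = 51 − 5·118 = -539
Policy B (X + 11):
  X = 62 + 11 = 73
  T = 51 − 5·73 = -314
T: -539 − (-314) = -225

-225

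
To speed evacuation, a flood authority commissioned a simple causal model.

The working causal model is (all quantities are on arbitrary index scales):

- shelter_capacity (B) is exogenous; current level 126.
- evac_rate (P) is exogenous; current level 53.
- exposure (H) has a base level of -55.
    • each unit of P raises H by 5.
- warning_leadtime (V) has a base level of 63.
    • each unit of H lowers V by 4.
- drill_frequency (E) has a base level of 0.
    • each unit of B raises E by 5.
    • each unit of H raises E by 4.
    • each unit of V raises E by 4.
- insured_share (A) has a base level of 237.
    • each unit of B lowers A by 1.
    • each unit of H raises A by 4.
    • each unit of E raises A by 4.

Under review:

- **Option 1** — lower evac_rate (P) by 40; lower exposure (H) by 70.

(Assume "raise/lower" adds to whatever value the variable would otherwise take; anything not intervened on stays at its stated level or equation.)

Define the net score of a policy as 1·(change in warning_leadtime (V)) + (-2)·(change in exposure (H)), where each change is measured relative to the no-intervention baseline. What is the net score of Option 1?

1620

Baseline:
  P = 53
  H = -55 + 5·53 = 210
  V = 63 − 4·210 = -777
Option 1 (P − 40, H − 70):
  P = 53 − 40 = 13
  H = -55 + 5·13 (−70 from intervention) = -60
  V = 63 − 4·(-60) = 303
ΔV = 303 − (-777) = 1080; ΔH = -60 − 210 = -270
Score = 1·1080 + (-2)·(-270) = 1620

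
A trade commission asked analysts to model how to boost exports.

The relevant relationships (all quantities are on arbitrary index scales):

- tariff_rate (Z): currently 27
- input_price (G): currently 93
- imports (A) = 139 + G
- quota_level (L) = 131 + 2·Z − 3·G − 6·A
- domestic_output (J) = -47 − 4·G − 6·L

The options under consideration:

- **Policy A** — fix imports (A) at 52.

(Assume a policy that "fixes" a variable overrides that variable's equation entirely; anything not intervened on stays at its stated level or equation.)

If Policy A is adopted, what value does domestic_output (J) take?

2017

Policy A (A := 52):
  Z = 27
  G = 93
  A = 52
  L = 131 + 2·27 − 3·93 − 6·52 = -406
  J = -47 − 4·93 − 6·(-406) = 2017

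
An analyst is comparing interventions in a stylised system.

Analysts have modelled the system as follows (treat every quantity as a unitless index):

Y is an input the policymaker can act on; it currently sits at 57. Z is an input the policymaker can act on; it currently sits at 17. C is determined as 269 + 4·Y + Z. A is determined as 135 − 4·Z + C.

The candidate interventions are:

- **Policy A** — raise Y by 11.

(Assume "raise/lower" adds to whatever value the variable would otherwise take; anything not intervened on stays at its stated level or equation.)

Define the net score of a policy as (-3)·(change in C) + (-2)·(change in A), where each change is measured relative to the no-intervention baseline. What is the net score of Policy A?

-220

Baseline:
  Y = 57
  Z = 17
  C = 269 + 4·57 + 17 = 514
  A = 135 − 4·17 + 514 = 581
Policy A (Y + 11):
  Y = 57 + 11 = 68
  Z = 17
  C = 269 + 4·68 + 17 = 558
  A = 135 − 4·17 + 558 = 625
ΔC = 558 − 514 = 44; ΔA = 625 − 581 = 44
Score = (-3)·44 + (-2)·44 = -220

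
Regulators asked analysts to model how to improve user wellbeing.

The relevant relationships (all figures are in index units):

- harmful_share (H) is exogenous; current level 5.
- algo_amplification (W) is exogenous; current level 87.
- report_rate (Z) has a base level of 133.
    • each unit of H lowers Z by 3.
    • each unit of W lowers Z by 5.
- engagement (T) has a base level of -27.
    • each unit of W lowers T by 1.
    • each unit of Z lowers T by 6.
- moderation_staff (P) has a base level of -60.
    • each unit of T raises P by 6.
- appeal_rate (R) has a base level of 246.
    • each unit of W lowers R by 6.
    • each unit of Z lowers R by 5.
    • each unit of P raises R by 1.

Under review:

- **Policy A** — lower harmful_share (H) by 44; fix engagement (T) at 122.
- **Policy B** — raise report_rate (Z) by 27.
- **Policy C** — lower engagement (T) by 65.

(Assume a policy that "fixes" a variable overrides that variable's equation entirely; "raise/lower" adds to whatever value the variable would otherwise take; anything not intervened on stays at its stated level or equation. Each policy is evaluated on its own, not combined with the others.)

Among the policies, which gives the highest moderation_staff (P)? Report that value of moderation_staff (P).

10278

Policy A (H − 44, T := 122):
  H = 5 − 44 = -39
  W = 87
  Z = 133 − 3·(-39) − 5·87 = -185
  T = 122
  P = -60 + 6·122 = 672
Policy B (Z + 27):
  H = 5
  W = 87
  Z = 133 − 3·5 − 5·87 (+27 from intervention) = -290
  T = -27 − 87 − 6·(-290) = 1626
  P = -60 + 6·1626 = 9696
Policy C (T − 65):
  H = 5
  W = 87
  Z = 133 − 3·5 − 5·87 = -317
  T = -27 − 87 − 6·(-317) (−65 from intervention) = 1723
  P = -60 + 6·1723 = 10278
Comparing — Policy A: P=672, Policy B: P=9696, Policy C: P=10278. Highest is 10278 (Policy C).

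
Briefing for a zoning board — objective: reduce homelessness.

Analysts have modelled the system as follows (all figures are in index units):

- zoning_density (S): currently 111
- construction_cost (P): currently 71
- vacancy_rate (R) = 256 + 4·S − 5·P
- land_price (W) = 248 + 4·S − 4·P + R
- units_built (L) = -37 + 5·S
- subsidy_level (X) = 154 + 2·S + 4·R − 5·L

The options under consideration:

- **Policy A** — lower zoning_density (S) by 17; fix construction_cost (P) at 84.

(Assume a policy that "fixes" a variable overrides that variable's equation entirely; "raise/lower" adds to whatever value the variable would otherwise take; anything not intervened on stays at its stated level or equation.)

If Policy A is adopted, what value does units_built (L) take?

Policy A (S − 17, P := 84):
  S = 111 − 17 = 94
  L = -37 + 5·94 = 433

433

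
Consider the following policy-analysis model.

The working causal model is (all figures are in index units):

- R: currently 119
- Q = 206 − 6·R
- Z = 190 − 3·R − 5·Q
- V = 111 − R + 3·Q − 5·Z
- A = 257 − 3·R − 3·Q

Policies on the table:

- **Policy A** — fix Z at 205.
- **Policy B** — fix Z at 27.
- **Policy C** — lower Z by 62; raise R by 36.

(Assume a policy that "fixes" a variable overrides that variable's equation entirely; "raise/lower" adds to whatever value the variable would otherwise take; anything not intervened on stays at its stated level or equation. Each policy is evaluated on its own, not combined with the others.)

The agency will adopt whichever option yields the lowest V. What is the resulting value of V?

Policy A (Z := 205):
  R = 119
  Q = 206 − 6·119 = -508
  Z = 205
  V = 111 − 119 + 3·(-508) − 5·205 = -2557
Policy B (Z := 27):
  R = 119
  Q = 206 − 6·119 = -508
  Z = 27
  V = 111 − 119 + 3·(-508) − 5·27 = -1667
Policy C (Z − 62, R + 36):
  R = 119 + 36 = 155
  Q = 206 − 6·155 = -724
  Z = 190 − 3·155 − 5·(-724) (−62 from intervention) = 3283
  V = 111 − 155 + 3·(-724) − 5·3283 = -18631
Comparing — Policy A: V=-2557, Policy B: V=-1667, Policy C: V=-18631. Lowest is -18631 (Policy C).

-18631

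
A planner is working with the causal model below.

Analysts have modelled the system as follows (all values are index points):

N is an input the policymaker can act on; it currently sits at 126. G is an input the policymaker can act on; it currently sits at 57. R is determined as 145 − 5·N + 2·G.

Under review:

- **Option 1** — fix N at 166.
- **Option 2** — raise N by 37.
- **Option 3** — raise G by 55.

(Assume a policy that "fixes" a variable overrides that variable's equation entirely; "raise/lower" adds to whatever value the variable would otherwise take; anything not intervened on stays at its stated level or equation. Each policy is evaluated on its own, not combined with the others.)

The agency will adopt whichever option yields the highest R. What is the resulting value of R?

-261

Option 1 (N := 166):
  N = 166
  G = 57
  R = 145 − 5·166 + 2·57 = -571
Option 2 (N + 37):
  N = 126 + 37 = 163
  G = 57
  R = 145 − 5·163 + 2·57 = -556
Option 3 (G + 55):
  N = 126
  G = 57 + 55 = 112
  R = 145 − 5·126 + 2·112 = -261
Comparing — Option 1: R=-571, Option 2: R=-556, Option 3: R=-261. Highest is -261 (Option 3).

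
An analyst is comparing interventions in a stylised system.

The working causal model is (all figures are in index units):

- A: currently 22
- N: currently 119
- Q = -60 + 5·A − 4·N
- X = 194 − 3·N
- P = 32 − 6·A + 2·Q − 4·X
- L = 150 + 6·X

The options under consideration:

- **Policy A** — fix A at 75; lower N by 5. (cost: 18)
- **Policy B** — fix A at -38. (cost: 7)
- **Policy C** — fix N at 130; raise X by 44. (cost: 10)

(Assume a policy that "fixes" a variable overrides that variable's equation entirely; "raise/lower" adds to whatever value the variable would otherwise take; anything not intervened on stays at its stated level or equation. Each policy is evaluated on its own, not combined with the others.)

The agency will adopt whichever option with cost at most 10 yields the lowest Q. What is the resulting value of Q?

-726

Policy B (A := -38):
  A = -38
  N = 119
  Q = -60 + 5·(-38) − 4·119 = -726
Policy C (N := 130, X + 44):
  A = 22
  N = 130
  Q = -60 + 5·22 − 4·130 = -470
Comparing — Policy B: Q=-726, Policy C: Q=-470. Lowest is -726 (Policy B).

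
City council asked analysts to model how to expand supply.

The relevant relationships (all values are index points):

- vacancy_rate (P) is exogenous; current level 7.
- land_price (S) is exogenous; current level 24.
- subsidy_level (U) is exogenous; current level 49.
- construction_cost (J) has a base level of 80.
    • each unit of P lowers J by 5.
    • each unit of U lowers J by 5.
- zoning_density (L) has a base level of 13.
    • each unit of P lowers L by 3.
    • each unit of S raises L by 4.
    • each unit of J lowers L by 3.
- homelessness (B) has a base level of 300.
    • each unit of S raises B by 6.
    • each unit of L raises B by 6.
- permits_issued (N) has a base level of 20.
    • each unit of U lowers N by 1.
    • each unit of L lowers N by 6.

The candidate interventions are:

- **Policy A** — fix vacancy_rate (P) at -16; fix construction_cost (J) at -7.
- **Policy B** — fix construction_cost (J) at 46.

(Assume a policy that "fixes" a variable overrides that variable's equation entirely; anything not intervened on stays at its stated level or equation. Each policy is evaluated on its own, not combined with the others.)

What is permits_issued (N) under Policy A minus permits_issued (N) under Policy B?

-1368

Policy A (P := -16, J := -7):
  P = -16
  S = 24
  U = 49
  J = -7
  L = 13 − 3·(-16) + 4·24 − 3·(-7) = 178
  N = 20 − 49 − 6·178 = -1097
Policy B (J := 46):
  P = 7
  S = 24
  U = 49
  J = 46
  L = 13 − 3·7 + 4·24 − 3·46 = -50
  N = 20 − 49 − 6·(-50) = 271
N: -1097 − 271 = -1368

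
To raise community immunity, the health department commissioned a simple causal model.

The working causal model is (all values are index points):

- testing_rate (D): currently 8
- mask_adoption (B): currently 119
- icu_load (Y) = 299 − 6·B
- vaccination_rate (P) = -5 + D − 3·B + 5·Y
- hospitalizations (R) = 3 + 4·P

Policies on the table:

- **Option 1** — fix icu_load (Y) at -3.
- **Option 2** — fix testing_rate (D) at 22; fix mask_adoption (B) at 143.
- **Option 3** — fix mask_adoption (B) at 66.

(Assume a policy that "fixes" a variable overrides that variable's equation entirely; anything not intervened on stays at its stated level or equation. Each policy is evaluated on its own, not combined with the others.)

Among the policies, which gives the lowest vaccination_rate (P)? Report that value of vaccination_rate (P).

Option 1 (Y := -3):
  D = 8
  B = 119
  Y = -3
  P = -5 + 8 − 3·119 + 5·(-3) = -369
Option 2 (D := 22, B := 143):
  D = 22
  B = 143
  Y = 299 − 6·143 = -559
  P = -5 + 22 − 3·143 + 5·(-559) = -3207
Option 3 (B := 66):
  D = 8
  B = 66
  Y = 299 − 6·66 = -97
  P = -5 + 8 − 3·66 + 5·(-97) = -680
Comparing — Option 1: P=-369, Option 2: P=-3207, Option 3: P=-680. Lowest is -3207 (Option 2).

-3207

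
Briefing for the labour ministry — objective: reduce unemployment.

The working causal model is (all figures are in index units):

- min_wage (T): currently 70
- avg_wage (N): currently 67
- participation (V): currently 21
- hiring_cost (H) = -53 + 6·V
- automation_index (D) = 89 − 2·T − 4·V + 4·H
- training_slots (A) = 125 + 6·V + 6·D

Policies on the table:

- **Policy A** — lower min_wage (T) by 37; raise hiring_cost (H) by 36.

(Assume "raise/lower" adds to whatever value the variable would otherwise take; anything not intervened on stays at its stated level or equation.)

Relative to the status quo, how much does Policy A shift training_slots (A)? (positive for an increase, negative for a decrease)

1308

Baseline:
  T = 70
  V = 21
  H = -53 + 6·21 = 73
  D = 89 − 2·70 − 4·21 + 4·73 = 157
  A = 125 + 6·21 + 6·157 = 1193
Policy A (T − 37, H + 36):
  T = 70 − 37 = 33
  V = 21
  H = -53 + 6·21 (+36 from intervention) = 109
  D = 89 − 2·33 − 4·21 + 4·109 = 375
  A = 125 + 6·21 + 6·375 = 2501
Change in A: 2501 − 1193 = 1308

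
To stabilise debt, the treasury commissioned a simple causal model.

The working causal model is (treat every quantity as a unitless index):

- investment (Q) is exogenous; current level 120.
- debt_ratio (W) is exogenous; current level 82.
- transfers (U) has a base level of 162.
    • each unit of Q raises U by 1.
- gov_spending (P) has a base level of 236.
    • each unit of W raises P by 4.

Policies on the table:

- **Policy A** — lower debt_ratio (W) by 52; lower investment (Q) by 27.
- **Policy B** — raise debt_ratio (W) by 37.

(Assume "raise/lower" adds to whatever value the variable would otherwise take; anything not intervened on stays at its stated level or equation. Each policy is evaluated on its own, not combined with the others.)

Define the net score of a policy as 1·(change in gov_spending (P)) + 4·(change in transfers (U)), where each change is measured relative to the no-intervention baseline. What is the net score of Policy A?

-316

Baseline:
  Q = 120
  W = 82
  U = 162 + 120 = 282
  P = 236 + 4·82 = 564
Policy A (W − 52, Q − 27):
  Q = 120 − 27 = 93
  W = 82 − 52 = 30
  U = 162 + 93 = 255
  P = 236 + 4·30 = 356
ΔP = 356 − 564 = -208; ΔU = 255 − 282 = -27
Score = 1·(-208) + 4·(-27) = -316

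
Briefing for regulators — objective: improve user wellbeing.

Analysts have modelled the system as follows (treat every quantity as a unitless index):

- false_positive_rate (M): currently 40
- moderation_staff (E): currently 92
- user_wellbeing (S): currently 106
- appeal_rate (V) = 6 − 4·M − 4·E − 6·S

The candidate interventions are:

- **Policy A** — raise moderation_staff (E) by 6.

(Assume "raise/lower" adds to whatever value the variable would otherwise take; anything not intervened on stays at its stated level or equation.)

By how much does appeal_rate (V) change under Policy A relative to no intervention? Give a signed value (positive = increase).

-24

Baseline:
  M = 40
  E = 92
  S = 106
  V = 6 − 4·40 − 4·92 − 6·106 = -1158
Policy A (E + 6):
  M = 40
  E = 92 + 6 = 98
  S = 106
  V = 6 − 4·40 − 4·98 − 6·106 = -1182
Change in V: -1182 − (-1158) = -24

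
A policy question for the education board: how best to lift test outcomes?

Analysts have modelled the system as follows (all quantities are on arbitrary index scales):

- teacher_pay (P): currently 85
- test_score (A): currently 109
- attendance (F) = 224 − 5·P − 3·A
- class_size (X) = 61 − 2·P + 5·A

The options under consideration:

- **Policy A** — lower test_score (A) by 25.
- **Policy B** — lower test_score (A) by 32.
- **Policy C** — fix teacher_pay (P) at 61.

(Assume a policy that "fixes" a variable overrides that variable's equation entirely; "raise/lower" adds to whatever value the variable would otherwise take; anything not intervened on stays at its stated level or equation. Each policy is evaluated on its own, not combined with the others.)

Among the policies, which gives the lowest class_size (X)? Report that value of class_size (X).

276

Policy A (A − 25):
  P = 85
  A = 109 − 25 = 84
  X = 61 − 2·85 + 5·84 = 311
Policy B (A − 32):
  P = 85
  A = 109 − 32 = 77
  X = 61 − 2·85 + 5·77 = 276
Policy C (P := 61):
  P = 61
  A = 109
  X = 61 − 2·61 + 5·109 = 484
Comparing — Policy A: X=311, Policy B: X=276, Policy C: X=484. Lowest is 276 (Policy B).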